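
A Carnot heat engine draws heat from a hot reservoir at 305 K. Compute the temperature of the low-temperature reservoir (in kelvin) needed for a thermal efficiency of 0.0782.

From η = 1 − T_C/T_H, T_C = T_H·(1 − η) = 305.00 × (1 − 0.0782) = 281.1 K.

T_C ≈ 281.1 K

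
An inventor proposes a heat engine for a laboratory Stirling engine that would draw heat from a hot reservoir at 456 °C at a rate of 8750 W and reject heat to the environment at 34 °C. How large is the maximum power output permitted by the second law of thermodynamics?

Ẇ_max ≈ 5060 W

T_H = 456 °C → 456 + 273.15 = 729.15 K.
T_C = 34 °C → 34 + 273.15 = 307.15 K.
The second-law ceiling is the Carnot efficiency, η_max = 1 − T_C/T_H = 1 − 307.15/729.15 = 0.5788.
W_max = η_max · Q_H = 0.5788 × 8750 = 5060 W.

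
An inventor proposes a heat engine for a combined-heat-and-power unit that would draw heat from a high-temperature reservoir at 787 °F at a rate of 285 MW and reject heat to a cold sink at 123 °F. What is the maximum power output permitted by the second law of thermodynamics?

Ẇ_max ≈ 151.8 MW

T_H = 787 °F → (787 − 32) × 5/9 = 419.44 °C = 692.59 K.
T_C = 123 °F → (123 − 32) × 5/9 = 50.56 °C = 323.71 K.
By the Carnot theorem, η_max = 1 − T_C/T_H = 1 − 323.71/692.59 = 0.5326.
W_max = η_max · Q_H = 0.5326 × 285 = 151.8 MW.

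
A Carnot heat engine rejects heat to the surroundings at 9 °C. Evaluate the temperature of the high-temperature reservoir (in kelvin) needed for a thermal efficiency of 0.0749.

T_C = 9 °C → 9 + 273.15 = 282.15 K.
From η = 1 − T_C/T_H, solving for T_H gives T_H = T_C/(1 − η) = 282.15/(1 − 0.0749) = 305 K.

T_H ≈ 305 K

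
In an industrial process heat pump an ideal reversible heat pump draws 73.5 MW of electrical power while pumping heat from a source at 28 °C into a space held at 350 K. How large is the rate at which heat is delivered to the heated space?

Q̇_H ≈ 526.6 MW

T_C = 28 °C → 28 + 273.15 = 301.15 K.
For a reversible heat pump, COP_HP = T_H/(T_H − T_C) = 350.00/48.85 = 7.1648.
Q_H = COP_HP · W = 7.1648 × 73.5 = 526.6 MW.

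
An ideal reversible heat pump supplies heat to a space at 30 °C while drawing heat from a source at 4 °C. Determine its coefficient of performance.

COP_HP ≈ 11.7

T_H = 30 °C → 30 + 273.15 = 303.15 K.
T_C = 4 °C → 4 + 273.15 = 277.15 K.
The Carnot heat-pump COP is COP_HP = T_H/(T_H − T_C) = 303.15/(303.15 − 277.15) = 11.7.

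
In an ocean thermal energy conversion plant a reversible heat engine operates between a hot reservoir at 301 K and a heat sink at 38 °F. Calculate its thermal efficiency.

T_C = 38 °F → (38 − 32) × 5/9 = 3.33 °C = 276.48 K.
The Carnot efficiency is η = 1 − T_C/T_H = 1 − 276.48/301.00 = 0.08145.

η ≈ 0.08145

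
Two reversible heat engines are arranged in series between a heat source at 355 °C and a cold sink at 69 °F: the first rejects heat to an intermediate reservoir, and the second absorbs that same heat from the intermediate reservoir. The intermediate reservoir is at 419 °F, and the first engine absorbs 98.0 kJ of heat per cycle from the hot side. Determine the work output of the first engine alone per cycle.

W₁ ≈ 21.84 kJ

T_H = 355 °C → 355 + 273.15 = 628.15 K.
T_C = 69 °F → (69 − 32) × 5/9 = 20.56 °C = 293.71 K.
T_m = 419 °F → (419 − 32) × 5/9 = 215.00 °C = 488.15 K.
First-stage efficiency η₁ = 1 − T_m/T_H = 1 − 488.15/628.15 = 0.2229.
W₁ = η₁·Q_H = 0.2229 × 98.0 = 21.84 kJ.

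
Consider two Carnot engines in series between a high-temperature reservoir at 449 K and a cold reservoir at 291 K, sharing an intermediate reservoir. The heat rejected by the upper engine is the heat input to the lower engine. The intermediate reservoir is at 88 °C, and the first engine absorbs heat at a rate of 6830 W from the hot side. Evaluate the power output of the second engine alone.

T_m = 88 °C → 88 + 273.15 = 361.15 K.
Heat entering the second stage: Q_m = Q_H·(T_m/T_H) = 6830 × 361.15/449.00 = 5494 W.
Second-stage efficiency η₂ = 1 − T_C/T_m = 1 − 291.00/361.15 = 0.1942, so W₂ = η₂·Q_m = 1067 W.

Ẇ₂ ≈ 1067 W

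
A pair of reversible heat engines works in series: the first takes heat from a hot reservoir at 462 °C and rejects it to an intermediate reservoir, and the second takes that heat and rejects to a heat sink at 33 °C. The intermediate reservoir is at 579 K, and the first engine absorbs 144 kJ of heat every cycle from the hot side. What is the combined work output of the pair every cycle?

T_H = 462 °C → 462 + 273.15 = 735.15 K.
T_C = 33 °C → 33 + 273.15 = 306.15 K.
Two reversible stages in series are equivalent to a single Carnot engine between T_H and T_C, so η_total = 1 − T_C/T_H = 1 − 306.15/735.15 = 0.5836.
W_total = η_total · Q_H = 0.5836 × 144 = 84.0 kJ.

W_total ≈ 84.0 kJ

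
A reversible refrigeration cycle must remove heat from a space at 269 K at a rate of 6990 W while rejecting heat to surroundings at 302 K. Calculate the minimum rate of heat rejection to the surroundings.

For a reversible cycle Q_H/Q_C = T_H/T_C, so Q_H = Q_C·T_H/T_C = 6990 × 302.00/269.00 = 7850 W.

Q̇_H ≈ 7850 W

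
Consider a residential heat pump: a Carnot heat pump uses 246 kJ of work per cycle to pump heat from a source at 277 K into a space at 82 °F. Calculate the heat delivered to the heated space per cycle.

Q_H ≈ 3090 kJ

T_H = 82 °F → (82 − 32) × 5/9 = 27.78 °C = 300.93 K.
The Carnot heat-pump COP is COP_HP = T_H/(T_H − T_C) = 300.93/23.93 = 12.5765.
Q_H = COP_HP · W = 12.5765 × 246 = 3090 kJ.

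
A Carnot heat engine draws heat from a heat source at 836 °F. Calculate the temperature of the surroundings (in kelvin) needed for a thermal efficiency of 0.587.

T_H = 836 °F → (836 − 32) × 5/9 = 446.67 °C = 719.82 K.
From η = 1 − T_C/T_H, T_C = T_H·(1 − η) = 719.82 × (1 − 0.587) = 297 K.

T_C ≈ 297 K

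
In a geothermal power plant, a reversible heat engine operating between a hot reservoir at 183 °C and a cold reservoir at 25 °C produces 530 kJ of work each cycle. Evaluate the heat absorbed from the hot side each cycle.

Q_H ≈ 1530 kJ

T_H = 183 °C → 183 + 273.15 = 456.15 K.
T_C = 25 °C → 25 + 273.15 = 298.15 K.
For a reversible engine, η = 1 − T_C/T_H = 1 − 298.15/456.15 = 0.3464.
Q_H = W/η = 530/0.3464 = 1530 kJ.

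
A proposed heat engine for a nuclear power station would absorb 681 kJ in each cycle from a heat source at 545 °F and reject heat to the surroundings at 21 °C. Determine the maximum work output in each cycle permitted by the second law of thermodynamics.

W_max ≈ 322.1 kJ

T_H = 545 °F → (545 − 32) × 5/9 = 285.00 °C = 558.15 K.
T_C = 21 °C → 21 + 273.15 = 294.15 K.
The upper bound on efficiency is η_max = 1 − T_C/T_H = 1 − 294.15/558.15 = 0.4730.
W_max = η_max · Q_H = 0.4730 × 681 = 322.1 kJ.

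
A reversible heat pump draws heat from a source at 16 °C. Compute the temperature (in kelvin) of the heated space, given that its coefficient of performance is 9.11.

T_C = 16 °C → 16 + 273.15 = 289.15 K.
COP_HP = T_H/(T_H − T_C) ⇒ T_H = T_C·COP_HP/(COP_HP − 1) = 289.15 × 9.11/(9.11 − 1) = 325 K.

T_H ≈ 325 K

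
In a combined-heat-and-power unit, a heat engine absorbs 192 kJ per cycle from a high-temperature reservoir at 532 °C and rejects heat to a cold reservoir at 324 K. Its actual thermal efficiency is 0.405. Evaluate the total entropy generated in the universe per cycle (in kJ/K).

T_H = 532 °C → 532 + 273.15 = 805.15 K.
W = η·Q_H = 0.405 × 192 = 77.76 kJ, so Q_C = Q_H − W = 114.2 kJ.
The hot reservoir loses entropy Q_H/T_H = 192/805.15 = 0.2385 kJ/K; the cold reservoir gains Q_C/T_C = 114.2/324.00 = 0.3526 kJ/K.
ΔS_univ = −Q_H/T_H + Q_C/T_C = 0.114 kJ/K (> 0, since η = 0.405 < η_Carnot = 0.598).

ΔS_univ ≈ 0.114 kJ/K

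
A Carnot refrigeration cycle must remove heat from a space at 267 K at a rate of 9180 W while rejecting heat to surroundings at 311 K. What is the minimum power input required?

For a reversible refrigerator, COP_R = T_C/(T_H − T_C) = 267.00/44.00 = 6.0682.
W = Q_C/COP_R = 9180/6.0682 = 1510 W.

Ẇ_in ≈ 1510 W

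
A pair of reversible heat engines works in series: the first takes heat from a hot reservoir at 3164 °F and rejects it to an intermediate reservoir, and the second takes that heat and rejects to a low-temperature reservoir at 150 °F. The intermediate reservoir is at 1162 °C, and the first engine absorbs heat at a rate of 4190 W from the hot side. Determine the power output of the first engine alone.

Ẇ₁ ≈ 1200 W

T_H = 3164 °F → (3164 − 32) × 5/9 = 1740.00 °C = 2013.15 K.
T_C = 150 °F → (150 − 32) × 5/9 = 65.56 °C = 338.71 K.
T_m = 1162 °C → 1162 + 273.15 = 1435.15 K.
First-stage efficiency η₁ = 1 − T_m/T_H = 1 − 1435.15/2013.15 = 0.2871.
W₁ = η₁·Q_H = 0.2871 × 4190 = 1200 W.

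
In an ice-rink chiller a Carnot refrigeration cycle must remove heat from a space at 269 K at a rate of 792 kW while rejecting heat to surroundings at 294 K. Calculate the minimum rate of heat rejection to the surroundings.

Q̇_H ≈ 866 kW

For a reversible cycle Q_H/Q_C = T_H/T_C, so Q_H = Q_C·T_H/T_C = 792 × 294.00/269.00 = 866 kW.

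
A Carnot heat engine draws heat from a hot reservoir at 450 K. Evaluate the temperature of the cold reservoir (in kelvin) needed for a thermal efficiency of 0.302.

From η = 1 − T_C/T_H, T_C = T_H·(1 − η) = 450.00 × (1 − 0.302) = 314.1 K.

T_C ≈ 314.1 K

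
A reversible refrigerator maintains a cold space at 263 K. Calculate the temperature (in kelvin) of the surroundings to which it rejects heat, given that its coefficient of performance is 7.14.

COP_R = T_C/(T_H − T_C) ⇒ T_H = T_C·(1 + 1/COP_R) = 263.00 × (1 + 1/7.14) = 299.8 K.

T_H ≈ 299.8 K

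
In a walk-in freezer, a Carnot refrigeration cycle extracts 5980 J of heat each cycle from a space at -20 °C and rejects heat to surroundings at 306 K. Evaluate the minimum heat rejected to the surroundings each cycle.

T_C = -20 °C → -20 + 273.15 = 253.15 K.
For a reversible cycle Q_H/Q_C = T_H/T_C, so Q_H = Q_C·T_H/T_C = 5980 × 306.00/253.15 = 7230 J.

Q_H ≈ 7230 J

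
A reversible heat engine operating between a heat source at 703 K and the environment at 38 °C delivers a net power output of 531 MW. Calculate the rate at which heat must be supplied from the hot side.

T_C = 38 °C → 38 + 273.15 = 311.15 K.
The Carnot efficiency is η = 1 − T_C/T_H = 1 − 311.15/703.00 = 0.5574.
Q_H = W/η = 531/0.5574 = 953 MW.

Q̇_H ≈ 953 MW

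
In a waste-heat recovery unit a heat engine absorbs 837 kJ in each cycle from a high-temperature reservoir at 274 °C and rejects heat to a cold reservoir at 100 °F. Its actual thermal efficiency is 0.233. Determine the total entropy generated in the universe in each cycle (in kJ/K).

T_H = 274 °C → 274 + 273.15 = 547.15 K.
T_C = 100 °F → (100 − 32) × 5/9 = 37.78 °C = 310.93 K.
W = η·Q_H = 0.233 × 837 = 195.0 kJ, so Q_C = Q_H − W = 642.0 kJ.
Reservoir entropy changes: ΔS_H = −Q_H/T_H = −837/547.15 = -1.530 kJ/K and ΔS_C = +Q_C/T_C = 642.0/310.93 = 2.065 kJ/K.
ΔS_univ = −Q_H/T_H + Q_C/T_C = 0.535 kJ/K (> 0, since η = 0.233 < η_Carnot = 0.432).

ΔS_univ ≈ 0.535 kJ/K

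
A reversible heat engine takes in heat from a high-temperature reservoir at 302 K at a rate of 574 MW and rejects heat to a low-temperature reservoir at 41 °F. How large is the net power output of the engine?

T_C = 41 °F → (41 − 32) × 5/9 = 5.00 °C = 278.15 K.
Carnot efficiency: η = 1 − T_C/T_H = 1 − 278.15/302.00 = 0.0790.
W = η·Q_H = 0.0790 × 574 = 45.33 MW.

Ẇ ≈ 45.33 MW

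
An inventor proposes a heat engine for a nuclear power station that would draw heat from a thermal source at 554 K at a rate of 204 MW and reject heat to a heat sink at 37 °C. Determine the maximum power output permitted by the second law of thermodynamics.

Ẇ_max ≈ 89.8 MW

T_C = 37 °C → 37 + 273.15 = 310.15 K.
The second-law ceiling is the Carnot efficiency, η_max = 1 − T_C/T_H = 1 − 310.15/554.00 = 0.4402.
W_max = η_max · Q_H = 0.4402 × 204 = 89.8 MW.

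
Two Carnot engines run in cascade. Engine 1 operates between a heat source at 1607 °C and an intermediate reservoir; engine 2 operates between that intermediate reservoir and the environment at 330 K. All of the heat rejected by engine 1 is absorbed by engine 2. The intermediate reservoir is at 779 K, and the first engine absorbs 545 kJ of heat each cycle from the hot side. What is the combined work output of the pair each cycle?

T_H = 1607 °C → 1607 + 273.15 = 1880.15 K.
Two reversible stages in series are equivalent to a single Carnot engine between T_H and T_C, so η_total = 1 − T_C/T_H = 1 − 330.00/1880.15 = 0.8245.
W_total = η_total · Q_H = 0.8245 × 545 = 449 kJ.

W_total ≈ 449 kJ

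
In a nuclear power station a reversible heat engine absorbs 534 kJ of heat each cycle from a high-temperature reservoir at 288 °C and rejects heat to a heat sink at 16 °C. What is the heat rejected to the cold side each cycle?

Q_C ≈ 275 kJ

T_H = 288 °C → 288 + 273.15 = 561.15 K.
T_C = 16 °C → 16 + 273.15 = 289.15 K.
For a reversible engine, η = 1 − T_C/T_H = 1 − 289.15/561.15 = 0.4847.
For a reversible cycle Q_C/Q_H = T_C/T_H, so Q_C = 534 × 289.15/561.15 = 275 kJ.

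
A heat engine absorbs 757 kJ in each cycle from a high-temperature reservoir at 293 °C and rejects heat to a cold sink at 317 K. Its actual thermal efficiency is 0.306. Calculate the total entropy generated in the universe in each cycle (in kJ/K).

ΔS_univ ≈ 0.320 kJ/K

T_H = 293 °C → 293 + 273.15 = 566.15 K.
W = η·Q_H = 0.306 × 757 = 231.6 kJ, so Q_C = Q_H − W = 525.4 kJ.
Reservoir entropy changes: ΔS_H = −Q_H/T_H = −757/566.15 = -1.337 kJ/K and ΔS_C = +Q_C/T_C = 525.4/317.00 = 1.657 kJ/K.
ΔS_univ = −Q_H/T_H + Q_C/T_C = 0.320 kJ/K (> 0, since η = 0.306 < η_Carnot = 0.440).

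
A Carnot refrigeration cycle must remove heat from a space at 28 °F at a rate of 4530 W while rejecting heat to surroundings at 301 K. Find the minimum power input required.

Ẇ_in ≈ 503 W

T_C = 28 °F → (28 − 32) × 5/9 = -2.22 °C = 270.93 K.
Carnot COP: COP_R = T_C/(T_H − T_C) = 270.93/30.07 = 9.0092.
W = Q_C/COP_R = 4530/9.0092 = 503 W.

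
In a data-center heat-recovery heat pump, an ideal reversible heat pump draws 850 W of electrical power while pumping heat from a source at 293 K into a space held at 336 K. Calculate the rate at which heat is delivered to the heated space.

The Carnot heat-pump COP is COP_HP = T_H/(T_H − T_C) = 336.00/43.00 = 7.8140.
Q_H = COP_HP · W = 7.8140 × 850 = 6640 W.

Q̇_H ≈ 6640 W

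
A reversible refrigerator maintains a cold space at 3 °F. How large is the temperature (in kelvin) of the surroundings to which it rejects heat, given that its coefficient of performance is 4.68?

T_C = 3 °F → (3 − 32) × 5/9 = -16.11 °C = 257.04 K.
COP_R = T_C/(T_H − T_C) ⇒ T_H = T_C·(1 + 1/COP_R) = 257.04 × (1 + 1/4.68) = 312 K.

T_H ≈ 312 K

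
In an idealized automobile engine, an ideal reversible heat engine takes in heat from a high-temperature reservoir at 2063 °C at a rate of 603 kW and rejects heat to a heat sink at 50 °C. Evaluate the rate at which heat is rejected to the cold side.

Q̇_C ≈ 83.4 kW

T_H = 2063 °C → 2063 + 273.15 = 2336.15 K.
T_C = 50 °C → 50 + 273.15 = 323.15 K.
For a reversible engine, η = 1 − T_C/T_H = 1 − 323.15/2336.15 = 0.8617.
For a reversible cycle Q_C/Q_H = T_C/T_H, so Q_C = 603 × 323.15/2336.15 = 83.4 kW.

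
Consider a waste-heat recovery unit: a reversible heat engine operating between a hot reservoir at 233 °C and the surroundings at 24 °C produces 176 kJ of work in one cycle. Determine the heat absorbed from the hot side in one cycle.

T_H = 233 °C → 233 + 273.15 = 506.15 K.
T_C = 24 °C → 24 + 273.15 = 297.15 K.
The Carnot efficiency is η = 1 − T_C/T_H = 1 − 297.15/506.15 = 0.4129.
Q_H = W/η = 176/0.4129 = 426 kJ.

Q_H ≈ 426 kJ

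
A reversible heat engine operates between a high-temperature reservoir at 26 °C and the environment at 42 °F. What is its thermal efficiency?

η ≈ 0.0683

T_H = 26 °C → 26 + 273.15 = 299.15 K.
T_C = 42 °F → (42 − 32) × 5/9 = 5.56 °C = 278.71 K.
The Carnot efficiency is η = 1 − T_C/T_H = 1 − 278.71/299.15 = 0.0683.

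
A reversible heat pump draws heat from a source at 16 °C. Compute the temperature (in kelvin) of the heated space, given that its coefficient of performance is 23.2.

T_C = 16 °C → 16 + 273.15 = 289.15 K.
COP_HP = T_H/(T_H − T_C) ⇒ T_H = T_C·COP_HP/(COP_HP − 1) = 289.15 × 23.2/(23.2 − 1) = 302 K.

T_H ≈ 302 K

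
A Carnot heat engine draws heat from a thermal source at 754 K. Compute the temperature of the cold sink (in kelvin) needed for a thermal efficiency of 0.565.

From η = 1 − T_C/T_H, T_C = T_H·(1 − η) = 754.00 × (1 − 0.565) = 328.0 K.

T_C ≈ 328.0 K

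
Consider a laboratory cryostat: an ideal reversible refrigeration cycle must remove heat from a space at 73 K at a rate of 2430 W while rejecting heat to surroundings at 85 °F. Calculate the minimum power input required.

T_H = 85 °F → (85 − 32) × 5/9 = 29.44 °C = 302.59 K.
Carnot COP: COP_R = T_C/(T_H − T_C) = 73.00/229.59 = 0.3180.
W = Q_C/COP_R = 2430/0.3180 = 7640 W.

Ẇ_in ≈ 7640 W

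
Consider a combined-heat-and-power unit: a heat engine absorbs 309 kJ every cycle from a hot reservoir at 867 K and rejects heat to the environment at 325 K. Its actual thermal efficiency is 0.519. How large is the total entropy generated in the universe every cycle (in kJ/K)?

W = η·Q_H = 0.519 × 309 = 160.4 kJ, so Q_C = Q_H − W = 148.6 kJ.
Reservoir entropy changes: ΔS_H = −Q_H/T_H = −309/867.00 = -0.3564 kJ/K and ΔS_C = +Q_C/T_C = 148.6/325.00 = 0.4573 kJ/K.
ΔS_univ = −Q_H/T_H + Q_C/T_C = 0.1009 kJ/K (> 0, since η = 0.519 < η_Carnot = 0.625).

ΔS_univ ≈ 0.1009 kJ/K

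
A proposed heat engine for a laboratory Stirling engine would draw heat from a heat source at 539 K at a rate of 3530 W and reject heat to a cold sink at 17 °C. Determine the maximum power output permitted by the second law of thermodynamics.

Ẇ_max ≈ 1630 W

T_C = 17 °C → 17 + 273.15 = 290.15 K.
By the Carnot theorem, η_max = 1 − T_C/T_H = 1 − 290.15/539.00 = 0.4617.
W_max = η_max · Q_H = 0.4617 × 3530 = 1630 W.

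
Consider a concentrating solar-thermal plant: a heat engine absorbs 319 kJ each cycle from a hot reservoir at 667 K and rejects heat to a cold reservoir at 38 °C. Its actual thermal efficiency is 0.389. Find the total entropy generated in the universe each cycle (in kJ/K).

T_C = 38 °C → 38 + 273.15 = 311.15 K.
W = η·Q_H = 0.389 × 319 = 124.1 kJ, so Q_C = Q_H − W = 194.9 kJ.
The hot reservoir loses entropy Q_H/T_H = 319/667.00 = 0.4783 kJ/K; the cold reservoir gains Q_C/T_C = 194.9/311.15 = 0.6264 kJ/K.
ΔS_univ = −Q_H/T_H + Q_C/T_C = 0.148 kJ/K (> 0, since η = 0.389 < η_Carnot = 0.534).

ΔS_univ ≈ 0.148 kJ/K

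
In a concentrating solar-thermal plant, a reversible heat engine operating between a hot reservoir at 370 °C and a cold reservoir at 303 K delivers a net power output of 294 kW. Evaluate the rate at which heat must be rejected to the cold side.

T_H = 370 °C → 370 + 273.15 = 643.15 K.
The Carnot efficiency is η = 1 − T_C/T_H = 1 − 303.00/643.15 = 0.5289.
Since Q_C/Q_H = T_C/T_H and Q_H = W/η, Q_C = W·T_C/(T_H − T_C) = 294 × 303.00/340.15 = 262 kW.

Q̇_C ≈ 262 kW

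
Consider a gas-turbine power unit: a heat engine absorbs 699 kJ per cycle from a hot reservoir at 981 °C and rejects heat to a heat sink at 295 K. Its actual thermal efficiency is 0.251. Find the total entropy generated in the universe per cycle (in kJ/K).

ΔS_univ ≈ 1.22 kJ/K

T_H = 981 °C → 981 + 273.15 = 1254.15 K.
W = η·Q_H = 0.251 × 699 = 175.4 kJ, so Q_C = Q_H − W = 523.6 kJ.
The hot reservoir loses entropy Q_H/T_H = 699/1254.15 = 0.5573 kJ/K; the cold reservoir gains Q_C/T_C = 523.6/295.00 = 1.775 kJ/K.
ΔS_univ = −Q_H/T_H + Q_C/T_C = 1.22 kJ/K (> 0, since η = 0.251 < η_Carnot = 0.765).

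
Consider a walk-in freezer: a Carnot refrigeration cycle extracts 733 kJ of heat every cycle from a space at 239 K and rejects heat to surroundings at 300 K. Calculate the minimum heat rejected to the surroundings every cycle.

Q_H ≈ 920 kJ

For a reversible cycle Q_H/Q_C = T_H/T_C, so Q_H = Q_C·T_H/T_C = 733 × 300.00/239.00 = 920 kJ.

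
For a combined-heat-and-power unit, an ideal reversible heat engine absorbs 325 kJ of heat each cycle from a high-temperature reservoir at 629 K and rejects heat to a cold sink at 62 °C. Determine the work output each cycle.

T_C = 62 °C → 62 + 273.15 = 335.15 K.
For a reversible engine, η = 1 − T_C/T_H = 1 − 335.15/629.00 = 0.4672.
W = η·Q_H = 0.4672 × 325 = 152 kJ.

W ≈ 152 kJ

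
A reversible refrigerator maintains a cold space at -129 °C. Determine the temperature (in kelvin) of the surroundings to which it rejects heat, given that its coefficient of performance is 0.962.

T_C = -129 °C → -129 + 273.15 = 144.15 K.
COP_R = T_C/(T_H − T_C) ⇒ T_H = T_C·(1 + 1/COP_R) = 144.15 × (1 + 1/0.962) = 294.0 K.

T_H ≈ 294.0 K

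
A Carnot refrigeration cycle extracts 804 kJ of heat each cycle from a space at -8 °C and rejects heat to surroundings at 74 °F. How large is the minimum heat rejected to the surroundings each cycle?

Q_H ≈ 899 kJ

T_H = 74 °F → (74 − 32) × 5/9 = 23.33 °C = 296.48 K.
T_C = -8 °C → -8 + 273.15 = 265.15 K.
For a reversible cycle Q_H/Q_C = T_H/T_C, so Q_H = Q_C·T_H/T_C = 804 × 296.48/265.15 = 899 kJ.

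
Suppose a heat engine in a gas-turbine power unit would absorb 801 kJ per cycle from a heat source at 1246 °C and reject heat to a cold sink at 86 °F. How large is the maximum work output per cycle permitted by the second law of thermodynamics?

T_H = 1246 °C → 1246 + 273.15 = 1519.15 K.
T_C = 86 °F → (86 − 32) × 5/9 = 30.00 °C = 303.15 K.
The upper bound on efficiency is η_max = 1 − T_C/T_H = 1 − 303.15/1519.15 = 0.8004.
W_max = η_max · Q_H = 0.8004 × 801 = 641 kJ.

W_max ≈ 641 kJ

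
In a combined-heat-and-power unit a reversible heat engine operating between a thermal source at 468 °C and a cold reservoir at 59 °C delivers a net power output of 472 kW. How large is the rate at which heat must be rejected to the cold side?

Q̇_C ≈ 383.3 kW

T_H = 468 °C → 468 + 273.15 = 741.15 K.
T_C = 59 °C → 59 + 273.15 = 332.15 K.
η_rev = 1 − T_C/T_H = 1 − 332.15/741.15 = 0.5518.
Since Q_C/Q_H = T_C/T_H and Q_H = W/η, Q_C = W·T_C/(T_H − T_C) = 472 × 332.15/409.00 = 383.3 kW.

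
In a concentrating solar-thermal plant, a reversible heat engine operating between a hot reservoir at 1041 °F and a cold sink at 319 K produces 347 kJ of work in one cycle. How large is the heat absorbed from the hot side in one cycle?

T_H = 1041 °F → (1041 − 32) × 5/9 = 560.56 °C = 833.71 K.
η_rev = 1 − T_C/T_H = 1 − 319.00/833.71 = 0.6174.
Q_H = W/η = 347/0.6174 = 562.1 kJ.

Q_H ≈ 562.1 kJ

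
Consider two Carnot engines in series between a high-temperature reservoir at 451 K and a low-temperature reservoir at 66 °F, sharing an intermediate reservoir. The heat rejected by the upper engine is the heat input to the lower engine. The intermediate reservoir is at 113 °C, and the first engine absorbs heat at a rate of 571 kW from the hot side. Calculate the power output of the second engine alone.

T_C = 66 °F → (66 − 32) × 5/9 = 18.89 °C = 292.04 K.
T_m = 113 °C → 113 + 273.15 = 386.15 K.
Heat entering the second stage: Q_m = Q_H·(T_m/T_H) = 571 × 386.15/451.00 = 489 kW.
Second-stage efficiency η₂ = 1 − T_C/T_m = 1 − 292.04/386.15 = 0.2437, so W₂ = η₂·Q_m = 119 kW.

Ẇ₂ ≈ 119 kW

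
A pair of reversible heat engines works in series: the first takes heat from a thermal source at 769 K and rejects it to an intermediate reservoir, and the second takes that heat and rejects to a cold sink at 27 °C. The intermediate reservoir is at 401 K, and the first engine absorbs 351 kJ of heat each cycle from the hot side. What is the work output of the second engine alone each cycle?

W₂ ≈ 46.03 kJ

T_C = 27 °C → 27 + 273.15 = 300.15 K.
Heat entering the second stage: Q_m = Q_H·(T_m/T_H) = 351 × 401.00/769.00 = 183.0 kJ.
Second-stage efficiency η₂ = 1 − T_C/T_m = 1 − 300.15/401.00 = 0.2515, so W₂ = η₂·Q_m = 46.03 kJ.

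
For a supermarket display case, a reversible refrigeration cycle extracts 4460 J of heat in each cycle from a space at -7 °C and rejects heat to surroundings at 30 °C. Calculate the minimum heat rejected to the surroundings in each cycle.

T_H = 30 °C → 30 + 273.15 = 303.15 K.
T_C = -7 °C → -7 + 273.15 = 266.15 K.
For a reversible cycle Q_H/Q_C = T_H/T_C, so Q_H = Q_C·T_H/T_C = 4460 × 303.15/266.15 = 5080 J.

Q_H ≈ 5080 J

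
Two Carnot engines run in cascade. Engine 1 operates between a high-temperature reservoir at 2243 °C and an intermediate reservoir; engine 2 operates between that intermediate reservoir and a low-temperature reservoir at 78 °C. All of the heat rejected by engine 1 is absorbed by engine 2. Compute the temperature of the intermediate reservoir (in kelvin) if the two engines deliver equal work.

T_m ≈ 1434 K

T_H = 2243 °C → 2243 + 273.15 = 2516.15 K.
T_C = 78 °C → 78 + 273.15 = 351.15 K.
For reversible stages Q_m = Q_H·(T_m/T_H). Setting W₁ = Q_H(1 − T_m/T_H) equal to W₂ = Q_m(1 − T_C/T_m) = Q_H·(T_m − T_C)/T_H gives T_H − T_m = T_m − T_C, so T_m = (T_H + T_C)/2 = (2516.15 + 351.15)/2 = 1434 K.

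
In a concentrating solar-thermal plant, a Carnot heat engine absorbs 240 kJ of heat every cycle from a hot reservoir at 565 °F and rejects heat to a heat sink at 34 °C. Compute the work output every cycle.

T_H = 565 °F → (565 − 32) × 5/9 = 296.11 °C = 569.26 K.
T_C = 34 °C → 34 + 273.15 = 307.15 K.
Since the cycle is reversible, η = 1 − T_C/T_H = 1 − 307.15/569.26 = 0.4604.
W = η·Q_H = 0.4604 × 240 = 111 kJ.

W ≈ 111 kJ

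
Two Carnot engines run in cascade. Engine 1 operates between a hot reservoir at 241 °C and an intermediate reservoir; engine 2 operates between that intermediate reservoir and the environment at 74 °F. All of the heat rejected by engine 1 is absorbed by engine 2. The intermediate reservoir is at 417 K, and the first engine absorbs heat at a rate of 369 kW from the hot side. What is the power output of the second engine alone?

T_H = 241 °C → 241 + 273.15 = 514.15 K.
T_C = 74 °F → (74 − 32) × 5/9 = 23.33 °C = 296.48 K.
Heat entering the second stage: Q_m = Q_H·(T_m/T_H) = 369 × 417.00/514.15 = 299.3 kW.
Second-stage efficiency η₂ = 1 − T_C/T_m = 1 − 296.48/417.00 = 0.2890, so W₂ = η₂·Q_m = 86.49 kW.

Ẇ₂ ≈ 86.49 kW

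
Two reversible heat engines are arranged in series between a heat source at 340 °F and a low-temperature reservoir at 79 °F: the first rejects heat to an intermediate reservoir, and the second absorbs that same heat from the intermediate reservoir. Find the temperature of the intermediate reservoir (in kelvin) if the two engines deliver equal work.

T_H = 340 °F → (340 − 32) × 5/9 = 171.11 °C = 444.26 K.
T_C = 79 °F → (79 − 32) × 5/9 = 26.11 °C = 299.26 K.
For reversible stages Q_m = Q_H·(T_m/T_H). Setting W₁ = Q_H(1 − T_m/T_H) equal to W₂ = Q_m(1 − T_C/T_m) = Q_H·(T_m − T_C)/T_H gives T_H − T_m = T_m − T_C, so T_m = (T_H + T_C)/2 = (444.26 + 299.26)/2 = 372 K.

T_m ≈ 372 K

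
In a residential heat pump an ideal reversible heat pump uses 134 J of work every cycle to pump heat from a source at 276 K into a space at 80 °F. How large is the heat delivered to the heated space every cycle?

Q_H ≈ 1690 J

T_H = 80 °F → (80 − 32) × 5/9 = 26.67 °C = 299.82 K.
COP_HP = T_H/(T_H − T_C) = 299.82/23.82 = 12.5885.
Q_H = COP_HP · W = 12.5885 × 134 = 1690 J.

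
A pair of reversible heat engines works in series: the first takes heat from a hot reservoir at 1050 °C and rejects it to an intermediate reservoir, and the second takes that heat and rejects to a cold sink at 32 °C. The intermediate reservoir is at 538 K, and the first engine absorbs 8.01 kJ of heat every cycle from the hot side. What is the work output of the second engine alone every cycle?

W₂ ≈ 1.41 kJ

T_H = 1050 °C → 1050 + 273.15 = 1323.15 K.
T_C = 32 °C → 32 + 273.15 = 305.15 K.
Heat entering the second stage: Q_m = Q_H·(T_m/T_H) = 8.01 × 538.00/1323.15 = 3.26 kJ.
Second-stage efficiency η₂ = 1 − T_C/T_m = 1 − 305.15/538.00 = 0.4328, so W₂ = η₂·Q_m = 1.41 kJ.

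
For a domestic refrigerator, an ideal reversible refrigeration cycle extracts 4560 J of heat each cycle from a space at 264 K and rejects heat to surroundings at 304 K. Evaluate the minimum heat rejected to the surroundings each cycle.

For a reversible cycle Q_H/Q_C = T_H/T_C, so Q_H = Q_C·T_H/T_C = 4560 × 304.00/264.00 = 5250 J.

Q_H ≈ 5250 J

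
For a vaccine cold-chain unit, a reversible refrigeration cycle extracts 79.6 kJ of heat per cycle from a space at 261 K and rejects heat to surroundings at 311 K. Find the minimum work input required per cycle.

Carnot COP: COP_R = T_C/(T_H − T_C) = 261.00/50.00 = 5.2200.
W = Q_C/COP_R = 79.6/5.2200 = 15.2 kJ.

W_in ≈ 15.2 kJ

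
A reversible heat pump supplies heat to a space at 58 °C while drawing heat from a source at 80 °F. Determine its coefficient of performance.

T_H = 58 °C → 58 + 273.15 = 331.15 K.
T_C = 80 °F → (80 − 32) × 5/9 = 26.67 °C = 299.82 K.
The Carnot heat-pump COP is COP_HP = T_H/(T_H − T_C) = 331.15/(331.15 − 299.82) = 10.6.

COP_HP ≈ 10.6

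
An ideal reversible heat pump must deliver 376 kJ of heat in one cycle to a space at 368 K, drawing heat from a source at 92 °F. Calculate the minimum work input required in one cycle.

W_in ≈ 62.9 kJ

T_C = 92 °F → (92 − 32) × 5/9 = 33.33 °C = 306.48 K.
COP_HP = T_H/(T_H − T_C) = 368.00/61.52 = 5.9821.
W = Q_H/COP_HP = 376/5.9821 = 62.9 kJ.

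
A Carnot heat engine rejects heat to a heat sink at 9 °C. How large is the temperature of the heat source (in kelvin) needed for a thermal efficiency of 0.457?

T_C = 9 °C → 9 + 273.15 = 282.15 K.
From η = 1 − T_C/T_H, solving for T_H gives T_H = T_C/(1 − η) = 282.15/(1 − 0.457) = 519.6 K.

T_H ≈ 519.6 K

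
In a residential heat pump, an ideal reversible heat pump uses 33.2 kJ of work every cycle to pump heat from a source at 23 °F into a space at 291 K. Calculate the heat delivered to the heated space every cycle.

T_C = 23 °F → (23 − 32) × 5/9 = -5.00 °C = 268.15 K.
Reversible heating COP: COP_HP = T_H/(T_H − T_C) = 291.00/22.85 = 12.7352.
Q_H = COP_HP · W = 12.7352 × 33.2 = 423 kJ.

Q_H ≈ 423 kJ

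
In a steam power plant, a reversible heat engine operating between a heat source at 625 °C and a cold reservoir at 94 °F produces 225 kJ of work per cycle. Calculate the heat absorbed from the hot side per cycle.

Q_H ≈ 342 kJ

T_H = 625 °C → 625 + 273.15 = 898.15 K.
T_C = 94 °F → (94 − 32) × 5/9 = 34.44 °C = 307.59 K.
The Carnot efficiency is η = 1 − T_C/T_H = 1 − 307.59/898.15 = 0.6575.
Q_H = W/η = 225/0.6575 = 342 kJ.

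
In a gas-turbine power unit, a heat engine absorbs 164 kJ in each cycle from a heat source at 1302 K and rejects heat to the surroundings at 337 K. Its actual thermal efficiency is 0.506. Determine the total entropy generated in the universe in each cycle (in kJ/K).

W = η·Q_H = 0.506 × 164 = 82.98 kJ, so Q_C = Q_H − W = 81.02 kJ.
The hot reservoir loses entropy Q_H/T_H = 164/1302.00 = 0.1260 kJ/K; the cold reservoir gains Q_C/T_C = 81.02/337.00 = 0.2404 kJ/K.
ΔS_univ = −Q_H/T_H + Q_C/T_C = 0.114 kJ/K (> 0, since η = 0.506 < η_Carnot = 0.741).

ΔS_univ ≈ 0.114 kJ/K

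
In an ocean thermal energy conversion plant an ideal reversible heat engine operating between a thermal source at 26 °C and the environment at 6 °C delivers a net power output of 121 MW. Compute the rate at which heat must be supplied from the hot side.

T_H = 26 °C → 26 + 273.15 = 299.15 K.
T_C = 6 °C → 6 + 273.15 = 279.15 K.
Carnot efficiency: η = 1 − T_C/T_H = 1 − 279.15/299.15 = 0.0669.
Q_H = W/η = 121/0.0669 = 1810 MW.

Q̇_H ≈ 1810 MW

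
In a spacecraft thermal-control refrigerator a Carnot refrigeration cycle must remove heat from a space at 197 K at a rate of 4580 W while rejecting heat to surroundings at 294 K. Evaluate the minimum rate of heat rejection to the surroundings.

Q̇_H ≈ 6835 W

For a reversible cycle Q_H/Q_C = T_H/T_C, so Q_H = Q_C·T_H/T_C = 4580 × 294.00/197.00 = 6835 W.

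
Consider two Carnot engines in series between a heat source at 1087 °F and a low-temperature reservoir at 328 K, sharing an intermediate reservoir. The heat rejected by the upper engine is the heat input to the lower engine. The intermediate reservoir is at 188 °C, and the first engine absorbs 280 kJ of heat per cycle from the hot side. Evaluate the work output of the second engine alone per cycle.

W₂ ≈ 43.39 kJ

T_H = 1087 °F → (1087 − 32) × 5/9 = 586.11 °C = 859.26 K.
T_m = 188 °C → 188 + 273.15 = 461.15 K.
Heat entering the second stage: Q_m = Q_H·(T_m/T_H) = 280 × 461.15/859.26 = 150.3 kJ.
Second-stage efficiency η₂ = 1 − T_C/T_m = 1 − 328.00/461.15 = 0.2887, so W₂ = η₂·Q_m = 43.39 kJ.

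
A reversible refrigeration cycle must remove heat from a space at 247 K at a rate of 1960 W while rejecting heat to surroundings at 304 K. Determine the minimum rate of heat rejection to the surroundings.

For a reversible cycle Q_H/Q_C = T_H/T_C, so Q_H = Q_C·T_H/T_C = 1960 × 304.00/247.00 = 2412 W.

Q̇_H ≈ 2412 W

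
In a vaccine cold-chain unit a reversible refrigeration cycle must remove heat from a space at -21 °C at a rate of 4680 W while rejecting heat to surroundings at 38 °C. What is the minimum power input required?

T_H = 38 °C → 38 + 273.15 = 311.15 K.
T_C = -21 °C → -21 + 273.15 = 252.15 K.
The reversible coefficient of performance is COP_R = T_C/(T_H − T_C) = 252.15/59.00 = 4.2737.
W = Q_C/COP_R = 4680/4.2737 = 1100 W.

Ẇ_in ≈ 1100 W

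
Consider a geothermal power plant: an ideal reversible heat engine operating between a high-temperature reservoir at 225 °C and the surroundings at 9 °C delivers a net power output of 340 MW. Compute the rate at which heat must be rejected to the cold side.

Q̇_C ≈ 444.1 MW

T_H = 225 °C → 225 + 273.15 = 498.15 K.
T_C = 9 °C → 9 + 273.15 = 282.15 K.
For a reversible engine, η = 1 − T_C/T_H = 1 − 282.15/498.15 = 0.4336.
Since Q_C/Q_H = T_C/T_H and Q_H = W/η, Q_C = W·T_C/(T_H − T_C) = 340 × 282.15/216.00 = 444.1 MW.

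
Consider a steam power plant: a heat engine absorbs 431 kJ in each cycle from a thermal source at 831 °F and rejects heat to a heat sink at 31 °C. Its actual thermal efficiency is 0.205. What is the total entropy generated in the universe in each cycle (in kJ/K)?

ΔS_univ ≈ 0.525 kJ/K

T_H = 831 °F → (831 − 32) × 5/9 = 443.89 °C = 717.04 K.
T_C = 31 °C → 31 + 273.15 = 304.15 K.
W = η·Q_H = 0.205 × 431 = 88.35 kJ, so Q_C = Q_H − W = 342.6 kJ.
The hot reservoir loses entropy Q_H/T_H = 431/717.04 = 0.6011 kJ/K; the cold reservoir gains Q_C/T_C = 342.6/304.15 = 1.127 kJ/K.
ΔS_univ = −Q_H/T_H + Q_C/T_C = 0.525 kJ/K (> 0, since η = 0.205 < η_Carnot = 0.576).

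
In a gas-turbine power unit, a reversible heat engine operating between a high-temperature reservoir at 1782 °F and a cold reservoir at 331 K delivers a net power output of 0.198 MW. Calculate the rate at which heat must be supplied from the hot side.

T_H = 1782 °F → (1782 − 32) × 5/9 = 972.22 °C = 1245.37 K.
For a reversible engine, η = 1 − T_C/T_H = 1 − 331.00/1245.37 = 0.7342.
Q_H = W/η = 0.198/0.7342 = 0.270 MW.

Q̇_H ≈ 0.270 MW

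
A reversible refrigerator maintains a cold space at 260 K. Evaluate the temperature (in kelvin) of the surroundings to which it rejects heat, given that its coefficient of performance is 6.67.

COP_R = T_C/(T_H − T_C) ⇒ T_H = T_C·(1 + 1/COP_R) = 260.00 × (1 + 1/6.67) = 299 K.

T_H ≈ 299 K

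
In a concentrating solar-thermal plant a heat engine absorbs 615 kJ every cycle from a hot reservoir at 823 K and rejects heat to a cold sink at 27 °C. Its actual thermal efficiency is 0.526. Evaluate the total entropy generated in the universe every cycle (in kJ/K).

ΔS_univ ≈ 0.224 kJ/K

T_C = 27 °C → 27 + 273.15 = 300.15 K.
W = η·Q_H = 0.526 × 615 = 323.5 kJ, so Q_C = Q_H − W = 291.5 kJ.
The hot reservoir loses entropy Q_H/T_H = 615/823.00 = 0.7473 kJ/K; the cold reservoir gains Q_C/T_C = 291.5/300.15 = 0.9712 kJ/K.
ΔS_univ = −Q_H/T_H + Q_C/T_C = 0.224 kJ/K (> 0, since η = 0.526 < η_Carnot = 0.635).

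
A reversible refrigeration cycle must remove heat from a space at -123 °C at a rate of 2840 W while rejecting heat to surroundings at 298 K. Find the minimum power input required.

T_C = -123 °C → -123 + 273.15 = 150.15 K.
COP_R = T_C/(T_H − T_C) = 150.15/147.85 = 1.0156.
W = Q_C/COP_R = 2840/1.0156 = 2796 W.

Ẇ_in ≈ 2796 W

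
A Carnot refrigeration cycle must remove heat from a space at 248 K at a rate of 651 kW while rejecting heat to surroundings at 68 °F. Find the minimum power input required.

Ẇ_in ≈ 119 kW

T_H = 68 °F → (68 − 32) × 5/9 = 20.00 °C = 293.15 K.
Carnot COP: COP_R = T_C/(T_H − T_C) = 248.00/45.15 = 5.4928.
W = Q_C/COP_R = 651/5.4928 = 119 kW.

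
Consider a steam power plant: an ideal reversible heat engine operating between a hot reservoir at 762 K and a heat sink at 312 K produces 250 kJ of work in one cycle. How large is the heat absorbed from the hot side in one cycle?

η_rev = 1 − T_C/T_H = 1 − 312.00/762.00 = 0.5906.
Q_H = W/η = 250/0.5906 = 423 kJ.

Q_H ≈ 423 kJ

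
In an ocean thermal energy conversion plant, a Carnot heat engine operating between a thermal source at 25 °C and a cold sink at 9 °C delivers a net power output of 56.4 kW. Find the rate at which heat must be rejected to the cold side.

Q̇_C ≈ 995 kW

T_H = 25 °C → 25 + 273.15 = 298.15 K.
T_C = 9 °C → 9 + 273.15 = 282.15 K.
The Carnot efficiency is η = 1 − T_C/T_H = 1 − 282.15/298.15 = 0.0537.
Since Q_C/Q_H = T_C/T_H and Q_H = W/η, Q_C = W·T_C/(T_H − T_C) = 56.4 × 282.15/16.00 = 995 kW.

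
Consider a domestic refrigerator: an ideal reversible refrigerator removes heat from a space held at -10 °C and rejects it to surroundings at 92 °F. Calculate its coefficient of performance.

T_H = 92 °F → (92 − 32) × 5/9 = 33.33 °C = 306.48 K.
T_C = -10 °C → -10 + 273.15 = 263.15 K.
Carnot COP: COP_R = T_C/(T_H − T_C) = 263.15/(306.48 − 263.15) = 6.073.

COP_R ≈ 6.073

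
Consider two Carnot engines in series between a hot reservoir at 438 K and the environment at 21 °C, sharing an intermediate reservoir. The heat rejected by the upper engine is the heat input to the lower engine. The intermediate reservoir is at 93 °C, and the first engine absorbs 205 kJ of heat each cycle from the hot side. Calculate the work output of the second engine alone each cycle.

W₂ ≈ 33.70 kJ

T_C = 21 °C → 21 + 273.15 = 294.15 K.
T_m = 93 °C → 93 + 273.15 = 366.15 K.
Heat entering the second stage: Q_m = Q_H·(T_m/T_H) = 205 × 366.15/438.00 = 171.4 kJ.
Second-stage efficiency η₂ = 1 − T_C/T_m = 1 − 294.15/366.15 = 0.1966, so W₂ = η₂·Q_m = 33.70 kJ.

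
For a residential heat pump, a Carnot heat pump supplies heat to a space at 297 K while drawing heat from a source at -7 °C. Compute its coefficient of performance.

COP_HP ≈ 9.627

T_C = -7 °C → -7 + 273.15 = 266.15 K.
For a reversible heat pump, COP_HP = T_H/(T_H − T_C) = 297.00/(297.00 − 266.15) = 9.627.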